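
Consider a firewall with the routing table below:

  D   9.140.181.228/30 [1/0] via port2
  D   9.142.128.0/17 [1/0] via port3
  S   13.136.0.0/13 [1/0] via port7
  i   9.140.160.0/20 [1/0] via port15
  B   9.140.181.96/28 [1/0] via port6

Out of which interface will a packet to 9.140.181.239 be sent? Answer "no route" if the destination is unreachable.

No entry's prefix contains 9.140.181.239; there is no default route.

no route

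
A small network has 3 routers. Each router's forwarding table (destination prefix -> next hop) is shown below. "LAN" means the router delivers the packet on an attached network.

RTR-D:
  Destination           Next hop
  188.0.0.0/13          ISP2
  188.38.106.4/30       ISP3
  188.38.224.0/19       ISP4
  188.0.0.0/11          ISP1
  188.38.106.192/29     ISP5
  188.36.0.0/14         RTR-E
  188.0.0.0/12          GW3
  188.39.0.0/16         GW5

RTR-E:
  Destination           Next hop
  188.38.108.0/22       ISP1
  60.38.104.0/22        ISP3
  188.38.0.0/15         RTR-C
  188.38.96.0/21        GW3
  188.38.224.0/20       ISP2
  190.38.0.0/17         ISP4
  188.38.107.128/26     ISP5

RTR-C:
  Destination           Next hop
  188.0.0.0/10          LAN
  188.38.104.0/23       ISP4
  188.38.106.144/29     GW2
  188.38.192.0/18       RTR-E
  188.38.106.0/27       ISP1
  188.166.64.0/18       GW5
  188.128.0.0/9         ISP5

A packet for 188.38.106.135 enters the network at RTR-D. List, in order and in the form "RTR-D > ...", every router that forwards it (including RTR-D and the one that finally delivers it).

At RTR-D: longest match for 188.38.106.135 is 188.36.0.0/14 -> RTR-E
At RTR-E: longest match for 188.38.106.135 is 188.38.0.0/15 -> RTR-C
At RTR-C: longest match for 188.38.106.135 is 188.0.0.0/10 -> LAN

RTR-D > RTR-E > RTR-C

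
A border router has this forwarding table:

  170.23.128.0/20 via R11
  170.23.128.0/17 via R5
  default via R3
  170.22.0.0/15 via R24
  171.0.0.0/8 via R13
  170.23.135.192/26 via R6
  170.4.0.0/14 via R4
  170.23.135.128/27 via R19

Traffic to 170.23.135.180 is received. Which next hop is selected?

R11

Routes whose prefix contains 170.23.135.180:
  0.0.0.0/0 (default, matches everything) -> R3
  170.22.0.0/15 (170.22.0.0 - 170.23.255.255) -> R24
  170.23.128.0/17 (170.23.128.0 - 170.23.255.255) -> R5
  170.23.128.0/20 (170.23.128.0 - 170.23.143.255) -> R11
More-specific entries that do NOT match:
  170.23.135.128/27 (170.23.135.128 - 170.23.135.159) does not contain 170.23.135.180
  170.23.135.192/26 (170.23.135.192 - 170.23.135.255) does not contain 170.23.135.180
Longest matching prefix is /20 -> next hop R11.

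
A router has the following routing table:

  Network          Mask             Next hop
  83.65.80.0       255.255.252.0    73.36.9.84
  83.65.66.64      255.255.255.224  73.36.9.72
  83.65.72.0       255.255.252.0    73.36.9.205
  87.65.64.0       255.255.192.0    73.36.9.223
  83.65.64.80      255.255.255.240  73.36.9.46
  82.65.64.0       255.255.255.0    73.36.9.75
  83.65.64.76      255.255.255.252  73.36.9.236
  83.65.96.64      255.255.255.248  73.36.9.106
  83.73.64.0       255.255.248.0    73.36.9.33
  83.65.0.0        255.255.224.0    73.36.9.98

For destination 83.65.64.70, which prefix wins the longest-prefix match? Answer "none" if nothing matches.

83.65.64.70 is outside every listed prefix and there is no default route.

none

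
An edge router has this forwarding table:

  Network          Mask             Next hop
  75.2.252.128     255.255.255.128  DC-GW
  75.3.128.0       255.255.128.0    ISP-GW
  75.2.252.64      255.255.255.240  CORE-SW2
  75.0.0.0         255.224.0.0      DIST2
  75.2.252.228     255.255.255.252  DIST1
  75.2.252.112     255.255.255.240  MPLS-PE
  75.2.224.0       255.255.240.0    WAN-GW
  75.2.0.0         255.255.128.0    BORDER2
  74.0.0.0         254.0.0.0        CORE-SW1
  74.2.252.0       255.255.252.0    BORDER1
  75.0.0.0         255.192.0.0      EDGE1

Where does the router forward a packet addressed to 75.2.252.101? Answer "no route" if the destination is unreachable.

DIST2

Routes whose prefix contains 75.2.252.101:
  74.0.0.0/7 (74.0.0.0 - 75.255.255.255) -> CORE-SW1
  75.0.0.0/10 (75.0.0.0 - 75.63.255.255) -> EDGE1
  75.0.0.0/11 (75.0.0.0 - 75.31.255.255) -> DIST2
More-specific entries that do NOT match:
  75.2.252.228/30 (75.2.252.228 - 75.2.252.231) does not contain 75.2.252.101
  75.2.252.64/28 (75.2.252.64 - 75.2.252.79) does not contain 75.2.252.101
  75.2.252.112/28 (75.2.252.112 - 75.2.252.127) does not contain 75.2.252.101
  75.2.252.128/25 (75.2.252.128 - 75.2.252.255) does not contain 75.2.252.101
  74.2.252.0/22 (74.2.252.0 - 74.2.255.255) does not contain 75.2.252.101
  75.2.224.0/20 (75.2.224.0 - 75.2.239.255) does not contain 75.2.252.101
  75.3.128.0/17 (75.3.128.0 - 75.3.255.255) does not contain 75.2.252.101
  75.2.0.0/17 (75.2.0.0 - 75.2.127.255) does not contain 75.2.252.101
Longest matching prefix is /11 -> next hop DIST2.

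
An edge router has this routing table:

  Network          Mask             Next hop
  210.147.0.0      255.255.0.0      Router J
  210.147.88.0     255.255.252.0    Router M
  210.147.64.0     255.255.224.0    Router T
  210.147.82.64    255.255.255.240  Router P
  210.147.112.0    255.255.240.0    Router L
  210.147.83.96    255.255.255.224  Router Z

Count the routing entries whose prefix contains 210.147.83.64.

Prefixes containing 210.147.83.64:
  210.147.0.0/16 (210.147.0.0 - 210.147.255.255)
  210.147.64.0/19 (210.147.64.0 - 210.147.95.255)
Total matching entries: 2.

2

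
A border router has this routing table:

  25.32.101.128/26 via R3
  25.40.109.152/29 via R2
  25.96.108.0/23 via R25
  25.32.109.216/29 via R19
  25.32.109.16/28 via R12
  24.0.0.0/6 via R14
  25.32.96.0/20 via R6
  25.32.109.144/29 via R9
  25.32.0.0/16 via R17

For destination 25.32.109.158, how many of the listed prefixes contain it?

Prefixes containing 25.32.109.158:
  24.0.0.0/6 (24.0.0.0 - 27.255.255.255)
  25.32.0.0/16 (25.32.0.0 - 25.32.255.255)
  25.32.96.0/20 (25.32.96.0 - 25.32.111.255)
Total matching entries: 3.

3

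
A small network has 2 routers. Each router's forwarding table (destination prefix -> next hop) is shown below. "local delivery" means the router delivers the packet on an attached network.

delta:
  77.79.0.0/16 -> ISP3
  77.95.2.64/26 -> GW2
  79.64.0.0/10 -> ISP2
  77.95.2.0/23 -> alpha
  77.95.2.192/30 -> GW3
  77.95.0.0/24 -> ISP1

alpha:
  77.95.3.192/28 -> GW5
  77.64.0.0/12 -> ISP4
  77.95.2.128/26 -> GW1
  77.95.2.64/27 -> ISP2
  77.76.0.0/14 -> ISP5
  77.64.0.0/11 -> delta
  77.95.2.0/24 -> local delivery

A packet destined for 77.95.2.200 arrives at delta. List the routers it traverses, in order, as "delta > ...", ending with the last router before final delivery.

At delta: longest match for 77.95.2.200 is 77.95.2.0/23 -> alpha
At alpha: longest match for 77.95.2.200 is 77.95.2.0/24 -> local delivery

delta > alpha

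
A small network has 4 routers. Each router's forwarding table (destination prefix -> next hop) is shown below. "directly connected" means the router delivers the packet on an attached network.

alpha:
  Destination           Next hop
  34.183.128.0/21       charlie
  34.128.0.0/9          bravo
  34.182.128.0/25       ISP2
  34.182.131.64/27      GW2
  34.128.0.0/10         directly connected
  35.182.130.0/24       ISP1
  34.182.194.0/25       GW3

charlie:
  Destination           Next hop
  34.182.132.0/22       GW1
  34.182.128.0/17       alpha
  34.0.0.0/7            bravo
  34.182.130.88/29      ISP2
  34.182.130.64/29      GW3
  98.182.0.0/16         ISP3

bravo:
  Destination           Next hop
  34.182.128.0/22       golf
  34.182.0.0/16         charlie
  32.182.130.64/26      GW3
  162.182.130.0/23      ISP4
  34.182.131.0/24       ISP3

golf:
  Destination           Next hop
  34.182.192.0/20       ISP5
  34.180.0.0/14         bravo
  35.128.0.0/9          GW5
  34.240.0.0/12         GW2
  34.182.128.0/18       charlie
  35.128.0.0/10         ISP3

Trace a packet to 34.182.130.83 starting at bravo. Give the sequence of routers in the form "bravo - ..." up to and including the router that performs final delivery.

bravo - golf - charlie - alpha

At bravo: longest match for 34.182.130.83 is 34.182.128.0/22 -> golf
At golf: longest match for 34.182.130.83 is 34.182.128.0/18 -> charlie
At charlie: longest match for 34.182.130.83 is 34.182.128.0/17 -> alpha
At alpha: longest match for 34.182.130.83 is 34.128.0.0/10 -> directly connected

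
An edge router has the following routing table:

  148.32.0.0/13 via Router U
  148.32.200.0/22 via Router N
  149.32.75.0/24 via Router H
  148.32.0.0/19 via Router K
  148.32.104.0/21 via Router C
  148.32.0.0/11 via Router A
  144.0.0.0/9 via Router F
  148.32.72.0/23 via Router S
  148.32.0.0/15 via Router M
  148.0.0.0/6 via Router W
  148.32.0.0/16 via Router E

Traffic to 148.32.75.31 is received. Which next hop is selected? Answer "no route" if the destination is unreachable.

Routes whose prefix contains 148.32.75.31:
  148.0.0.0/6 (148.0.0.0 - 151.255.255.255) -> Router W
  148.32.0.0/11 (148.32.0.0 - 148.63.255.255) -> Router A
  148.32.0.0/13 (148.32.0.0 - 148.39.255.255) -> Router U
  148.32.0.0/15 (148.32.0.0 - 148.33.255.255) -> Router M
  148.32.0.0/16 (148.32.0.0 - 148.32.255.255) -> Router E
More-specific entries that do NOT match:
  149.32.75.0/24 (149.32.75.0 - 149.32.75.255) does not contain 148.32.75.31
  148.32.72.0/23 (148.32.72.0 - 148.32.73.255) does not contain 148.32.75.31
  148.32.200.0/22 (148.32.200.0 - 148.32.203.255) does not contain 148.32.75.31
  148.32.104.0/21 (148.32.104.0 - 148.32.111.255) does not contain 148.32.75.31
  148.32.0.0/19 (148.32.0.0 - 148.32.31.255) does not contain 148.32.75.31
Longest matching prefix is /16 -> next hop Router E.

Router E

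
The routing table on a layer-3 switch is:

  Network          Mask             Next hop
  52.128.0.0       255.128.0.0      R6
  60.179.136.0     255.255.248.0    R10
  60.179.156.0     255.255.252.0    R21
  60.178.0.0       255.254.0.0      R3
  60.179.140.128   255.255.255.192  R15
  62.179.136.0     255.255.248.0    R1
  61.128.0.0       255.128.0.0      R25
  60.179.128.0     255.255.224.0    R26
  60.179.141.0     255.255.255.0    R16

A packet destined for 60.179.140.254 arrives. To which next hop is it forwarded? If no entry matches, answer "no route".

R10

Routes whose prefix contains 60.179.140.254:
  60.178.0.0/15 (60.178.0.0 - 60.179.255.255) -> R3
  60.179.128.0/19 (60.179.128.0 - 60.179.159.255) -> R26
  60.179.136.0/21 (60.179.136.0 - 60.179.143.255) -> R10
More-specific entries that do NOT match:
  60.179.140.128/26 (60.179.140.128 - 60.179.140.191) does not contain 60.179.140.254
  60.179.141.0/24 (60.179.141.0 - 60.179.141.255) does not contain 60.179.140.254
  60.179.156.0/22 (60.179.156.0 - 60.179.159.255) does not contain 60.179.140.254
Longest matching prefix is /21 -> next hop R10.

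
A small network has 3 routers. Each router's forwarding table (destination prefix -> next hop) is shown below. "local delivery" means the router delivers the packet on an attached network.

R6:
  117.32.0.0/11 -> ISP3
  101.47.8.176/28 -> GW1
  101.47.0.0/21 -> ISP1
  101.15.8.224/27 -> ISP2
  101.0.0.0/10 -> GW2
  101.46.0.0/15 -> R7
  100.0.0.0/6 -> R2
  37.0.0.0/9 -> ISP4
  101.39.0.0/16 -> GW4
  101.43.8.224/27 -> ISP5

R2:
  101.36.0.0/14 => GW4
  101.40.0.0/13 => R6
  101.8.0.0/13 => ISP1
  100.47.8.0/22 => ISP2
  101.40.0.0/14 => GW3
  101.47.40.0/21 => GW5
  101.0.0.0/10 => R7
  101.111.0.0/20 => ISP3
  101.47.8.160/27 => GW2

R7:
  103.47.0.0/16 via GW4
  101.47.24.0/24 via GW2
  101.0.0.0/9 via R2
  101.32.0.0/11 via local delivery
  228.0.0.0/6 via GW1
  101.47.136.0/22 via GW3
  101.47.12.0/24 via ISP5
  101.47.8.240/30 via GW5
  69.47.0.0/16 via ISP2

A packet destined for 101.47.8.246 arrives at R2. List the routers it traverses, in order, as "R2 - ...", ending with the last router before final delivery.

R2 - R6 - R7

At R2: longest match for 101.47.8.246 is 101.40.0.0/13 -> R6
At R6: longest match for 101.47.8.246 is 101.46.0.0/15 -> R7
At R7: longest match for 101.47.8.246 is 101.32.0.0/11 -> local delivery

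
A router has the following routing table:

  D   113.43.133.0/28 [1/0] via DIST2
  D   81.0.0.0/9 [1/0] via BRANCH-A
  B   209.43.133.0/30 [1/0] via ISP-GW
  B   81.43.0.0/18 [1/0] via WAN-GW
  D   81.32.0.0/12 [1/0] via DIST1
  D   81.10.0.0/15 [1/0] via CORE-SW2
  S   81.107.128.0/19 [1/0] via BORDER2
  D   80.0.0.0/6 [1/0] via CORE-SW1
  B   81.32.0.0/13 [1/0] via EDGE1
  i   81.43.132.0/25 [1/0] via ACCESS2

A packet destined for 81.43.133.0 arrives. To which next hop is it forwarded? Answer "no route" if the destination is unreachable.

Routes whose prefix contains 81.43.133.0:
  80.0.0.0/6 (80.0.0.0 - 83.255.255.255) -> CORE-SW1
  81.0.0.0/9 (81.0.0.0 - 81.127.255.255) -> BRANCH-A
  81.32.0.0/12 (81.32.0.0 - 81.47.255.255) -> DIST1
More-specific entries that do NOT match:
  209.43.133.0/30 (209.43.133.0 - 209.43.133.3) does not contain 81.43.133.0
  113.43.133.0/28 (113.43.133.0 - 113.43.133.15) does not contain 81.43.133.0
  81.43.132.0/25 (81.43.132.0 - 81.43.132.127) does not contain 81.43.133.0
  81.107.128.0/19 (81.107.128.0 - 81.107.159.255) does not contain 81.43.133.0
  81.43.0.0/18 (81.43.0.0 - 81.43.63.255) does not contain 81.43.133.0
  81.10.0.0/15 (81.10.0.0 - 81.11.255.255) does not contain 81.43.133.0
  81.32.0.0/13 (81.32.0.0 - 81.39.255.255) does not contain 81.43.133.0
Longest matching prefix is /12 -> next hop DIST1.

DIST1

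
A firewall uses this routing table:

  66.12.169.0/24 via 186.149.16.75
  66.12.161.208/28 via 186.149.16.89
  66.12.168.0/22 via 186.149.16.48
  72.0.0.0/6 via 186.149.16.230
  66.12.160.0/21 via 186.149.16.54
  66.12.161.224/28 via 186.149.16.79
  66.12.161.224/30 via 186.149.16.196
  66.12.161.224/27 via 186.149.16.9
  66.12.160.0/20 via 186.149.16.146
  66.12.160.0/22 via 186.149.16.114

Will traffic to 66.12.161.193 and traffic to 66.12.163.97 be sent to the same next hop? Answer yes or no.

yes

66.12.161.193: longest match 66.12.160.0/22 -> 186.149.16.114
66.12.163.97: longest match 66.12.160.0/22 -> 186.149.16.114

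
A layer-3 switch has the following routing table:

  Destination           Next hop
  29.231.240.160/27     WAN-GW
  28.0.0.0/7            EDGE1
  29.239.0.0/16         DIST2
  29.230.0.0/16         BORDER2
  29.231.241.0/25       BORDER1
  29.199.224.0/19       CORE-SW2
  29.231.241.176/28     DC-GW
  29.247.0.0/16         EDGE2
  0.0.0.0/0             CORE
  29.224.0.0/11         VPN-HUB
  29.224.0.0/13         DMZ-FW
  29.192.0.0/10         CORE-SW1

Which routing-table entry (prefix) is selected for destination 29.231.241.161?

Entries matching 29.231.241.161:
  0.0.0.0/0 (default, matches everything)
  28.0.0.0/7 (28.0.0.0 - 29.255.255.255)
  29.192.0.0/10 (29.192.0.0 - 29.255.255.255)
  29.224.0.0/11 (29.224.0.0 - 29.255.255.255)
  29.224.0.0/13 (29.224.0.0 - 29.231.255.255)
Most specific is 29.224.0.0/13.

29.224.0.0/13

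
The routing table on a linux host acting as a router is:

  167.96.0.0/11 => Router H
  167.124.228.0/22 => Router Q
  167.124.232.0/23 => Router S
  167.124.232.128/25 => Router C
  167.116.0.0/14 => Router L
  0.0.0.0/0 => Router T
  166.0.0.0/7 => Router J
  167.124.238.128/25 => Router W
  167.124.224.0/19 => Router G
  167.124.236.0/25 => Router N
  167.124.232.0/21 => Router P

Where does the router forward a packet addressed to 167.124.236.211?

Routes whose prefix contains 167.124.236.211:
  0.0.0.0/0 (default, matches everything) -> Router T
  166.0.0.0/7 (166.0.0.0 - 167.255.255.255) -> Router J
  167.96.0.0/11 (167.96.0.0 - 167.127.255.255) -> Router H
  167.124.224.0/19 (167.124.224.0 - 167.124.255.255) -> Router G
  167.124.232.0/21 (167.124.232.0 - 167.124.239.255) -> Router P
More-specific entries that do NOT match:
  167.124.232.128/25 (167.124.232.128 - 167.124.232.255) does not contain 167.124.236.211
  167.124.238.128/25 (167.124.238.128 - 167.124.238.255) does not contain 167.124.236.211
  167.124.236.0/25 (167.124.236.0 - 167.124.236.127) does not contain 167.124.236.211
  167.124.232.0/23 (167.124.232.0 - 167.124.233.255) does not contain 167.124.236.211
  167.124.228.0/22 (167.124.228.0 - 167.124.231.255) does not contain 167.124.236.211
Longest matching prefix is /21 -> next hop Router P.

Router P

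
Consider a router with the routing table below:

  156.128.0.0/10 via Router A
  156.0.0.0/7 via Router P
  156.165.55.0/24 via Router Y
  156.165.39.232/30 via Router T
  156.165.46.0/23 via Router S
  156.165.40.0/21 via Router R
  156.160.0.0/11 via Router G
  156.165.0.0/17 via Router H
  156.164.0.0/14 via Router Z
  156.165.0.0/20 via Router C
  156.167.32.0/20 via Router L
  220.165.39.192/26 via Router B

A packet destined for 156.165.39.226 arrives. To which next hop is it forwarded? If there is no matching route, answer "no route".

Routes whose prefix contains 156.165.39.226:
  156.0.0.0/7 (156.0.0.0 - 157.255.255.255) -> Router P
  156.128.0.0/10 (156.128.0.0 - 156.191.255.255) -> Router A
  156.160.0.0/11 (156.160.0.0 - 156.191.255.255) -> Router G
  156.164.0.0/14 (156.164.0.0 - 156.167.255.255) -> Router Z
  156.165.0.0/17 (156.165.0.0 - 156.165.127.255) -> Router H
More-specific entries that do NOT match:
  156.165.39.232/30 (156.165.39.232 - 156.165.39.235) does not contain 156.165.39.226
  220.165.39.192/26 (220.165.39.192 - 220.165.39.255) does not contain 156.165.39.226
  156.165.55.0/24 (156.165.55.0 - 156.165.55.255) does not contain 156.165.39.226
  156.165.46.0/23 (156.165.46.0 - 156.165.47.255) does not contain 156.165.39.226
  156.165.40.0/21 (156.165.40.0 - 156.165.47.255) does not contain 156.165.39.226
  156.165.0.0/20 (156.165.0.0 - 156.165.15.255) does not contain 156.165.39.226
  156.167.32.0/20 (156.167.32.0 - 156.167.47.255) does not contain 156.165.39.226
Longest matching prefix is /17 -> next hop Router H.

Router H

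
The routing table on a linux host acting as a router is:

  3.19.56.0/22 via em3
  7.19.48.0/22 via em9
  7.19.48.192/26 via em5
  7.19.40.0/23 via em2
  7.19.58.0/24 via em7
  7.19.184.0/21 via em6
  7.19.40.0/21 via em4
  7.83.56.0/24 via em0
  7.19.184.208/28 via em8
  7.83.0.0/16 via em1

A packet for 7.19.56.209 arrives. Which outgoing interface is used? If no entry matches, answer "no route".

no route

No entry's prefix contains 7.19.56.209; there is no default route.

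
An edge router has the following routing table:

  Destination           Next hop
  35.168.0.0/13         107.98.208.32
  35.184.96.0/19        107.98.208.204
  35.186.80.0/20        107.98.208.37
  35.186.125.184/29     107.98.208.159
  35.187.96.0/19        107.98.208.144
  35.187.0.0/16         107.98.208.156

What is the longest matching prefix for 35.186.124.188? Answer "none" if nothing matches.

none

35.186.124.188 is outside every listed prefix and there is no default route.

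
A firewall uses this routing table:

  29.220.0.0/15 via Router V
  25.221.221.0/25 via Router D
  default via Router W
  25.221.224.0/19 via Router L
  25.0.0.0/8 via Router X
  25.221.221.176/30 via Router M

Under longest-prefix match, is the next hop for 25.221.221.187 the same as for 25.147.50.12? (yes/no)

25.221.221.187: longest match 25.0.0.0/8 -> Router X
25.147.50.12: longest match 25.0.0.0/8 -> Router X

yes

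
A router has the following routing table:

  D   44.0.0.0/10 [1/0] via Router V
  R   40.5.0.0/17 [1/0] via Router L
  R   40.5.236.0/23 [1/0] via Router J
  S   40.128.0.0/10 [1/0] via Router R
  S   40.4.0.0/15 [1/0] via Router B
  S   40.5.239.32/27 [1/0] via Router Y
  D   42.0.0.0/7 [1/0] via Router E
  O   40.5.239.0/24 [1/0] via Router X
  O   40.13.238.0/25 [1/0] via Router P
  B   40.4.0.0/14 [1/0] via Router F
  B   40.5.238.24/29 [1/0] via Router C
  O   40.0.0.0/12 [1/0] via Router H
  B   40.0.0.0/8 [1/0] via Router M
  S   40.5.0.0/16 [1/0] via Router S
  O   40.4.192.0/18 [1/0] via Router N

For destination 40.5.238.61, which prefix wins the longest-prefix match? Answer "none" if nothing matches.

40.5.0.0/16

Entries matching 40.5.238.61:
  40.0.0.0/8 (40.0.0.0 - 40.255.255.255)
  40.0.0.0/12 (40.0.0.0 - 40.15.255.255)
  40.4.0.0/14 (40.4.0.0 - 40.7.255.255)
  40.4.0.0/15 (40.4.0.0 - 40.5.255.255)
  40.5.0.0/16 (40.5.0.0 - 40.5.255.255)
Most specific is 40.5.0.0/16.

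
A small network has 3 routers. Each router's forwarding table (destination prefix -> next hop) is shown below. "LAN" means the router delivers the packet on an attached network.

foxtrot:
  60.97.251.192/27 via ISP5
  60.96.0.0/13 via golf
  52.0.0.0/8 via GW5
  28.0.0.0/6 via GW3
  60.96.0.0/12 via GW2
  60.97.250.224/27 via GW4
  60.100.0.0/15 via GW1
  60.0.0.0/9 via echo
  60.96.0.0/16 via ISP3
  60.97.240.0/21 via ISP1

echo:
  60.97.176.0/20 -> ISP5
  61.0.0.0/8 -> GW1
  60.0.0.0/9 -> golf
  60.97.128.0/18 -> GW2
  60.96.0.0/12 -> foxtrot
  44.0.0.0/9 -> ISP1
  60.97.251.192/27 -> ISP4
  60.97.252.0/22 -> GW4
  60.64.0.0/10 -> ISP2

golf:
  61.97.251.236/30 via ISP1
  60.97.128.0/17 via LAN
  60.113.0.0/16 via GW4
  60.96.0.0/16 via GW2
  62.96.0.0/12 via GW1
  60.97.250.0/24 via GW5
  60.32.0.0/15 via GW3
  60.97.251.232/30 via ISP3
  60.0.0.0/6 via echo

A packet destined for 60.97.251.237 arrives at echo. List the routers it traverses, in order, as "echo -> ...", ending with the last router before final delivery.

echo -> foxtrot -> golf

At echo: longest match for 60.97.251.237 is 60.96.0.0/12 -> foxtrot
At foxtrot: longest match for 60.97.251.237 is 60.96.0.0/13 -> golf
At golf: longest match for 60.97.251.237 is 60.97.128.0/17 -> LAN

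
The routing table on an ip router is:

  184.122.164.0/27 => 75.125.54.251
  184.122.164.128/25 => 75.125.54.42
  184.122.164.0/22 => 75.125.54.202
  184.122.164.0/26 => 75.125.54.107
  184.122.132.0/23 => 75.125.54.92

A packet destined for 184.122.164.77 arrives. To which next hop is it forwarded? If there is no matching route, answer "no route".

Routes whose prefix contains 184.122.164.77:
  184.122.164.0/22 (184.122.164.0 - 184.122.167.255) -> 75.125.54.202
More-specific entries that do NOT match:
  184.122.164.0/27 (184.122.164.0 - 184.122.164.31) does not contain 184.122.164.77
  184.122.164.0/26 (184.122.164.0 - 184.122.164.63) does not contain 184.122.164.77
  184.122.164.128/25 (184.122.164.128 - 184.122.164.255) does not contain 184.122.164.77
  184.122.132.0/23 (184.122.132.0 - 184.122.133.255) does not contain 184.122.164.77
Longest matching prefix is /22 -> next hop 75.125.54.202.

75.125.54.202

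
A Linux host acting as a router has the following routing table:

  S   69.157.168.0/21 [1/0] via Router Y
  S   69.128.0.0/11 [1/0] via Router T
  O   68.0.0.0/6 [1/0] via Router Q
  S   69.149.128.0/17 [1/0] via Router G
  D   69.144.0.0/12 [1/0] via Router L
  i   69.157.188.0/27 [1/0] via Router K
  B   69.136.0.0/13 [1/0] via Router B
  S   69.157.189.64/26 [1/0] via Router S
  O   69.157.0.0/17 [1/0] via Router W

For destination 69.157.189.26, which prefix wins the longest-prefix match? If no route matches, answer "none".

Entries matching 69.157.189.26:
  68.0.0.0/6 (68.0.0.0 - 71.255.255.255)
  69.128.0.0/11 (69.128.0.0 - 69.159.255.255)
  69.144.0.0/12 (69.144.0.0 - 69.159.255.255)
Most specific is 69.144.0.0/12.

69.144.0.0/12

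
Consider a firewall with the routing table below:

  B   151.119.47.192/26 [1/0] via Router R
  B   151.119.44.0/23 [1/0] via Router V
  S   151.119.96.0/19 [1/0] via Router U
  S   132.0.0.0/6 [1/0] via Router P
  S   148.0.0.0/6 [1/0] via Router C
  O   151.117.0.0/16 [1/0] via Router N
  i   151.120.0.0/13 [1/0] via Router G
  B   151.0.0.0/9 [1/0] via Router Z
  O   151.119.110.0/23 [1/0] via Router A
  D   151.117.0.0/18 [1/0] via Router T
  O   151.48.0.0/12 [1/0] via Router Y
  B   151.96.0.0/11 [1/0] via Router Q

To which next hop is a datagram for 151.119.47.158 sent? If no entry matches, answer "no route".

Routes whose prefix contains 151.119.47.158:
  148.0.0.0/6 (148.0.0.0 - 151.255.255.255) -> Router C
  151.0.0.0/9 (151.0.0.0 - 151.127.255.255) -> Router Z
  151.96.0.0/11 (151.96.0.0 - 151.127.255.255) -> Router Q
More-specific entries that do NOT match:
  151.119.47.192/26 (151.119.47.192 - 151.119.47.255) does not contain 151.119.47.158
  151.119.44.0/23 (151.119.44.0 - 151.119.45.255) does not contain 151.119.47.158
  151.119.110.0/23 (151.119.110.0 - 151.119.111.255) does not contain 151.119.47.158
  151.119.96.0/19 (151.119.96.0 - 151.119.127.255) does not contain 151.119.47.158
  151.117.0.0/18 (151.117.0.0 - 151.117.63.255) does not contain 151.119.47.158
  151.117.0.0/16 (151.117.0.0 - 151.117.255.255) does not contain 151.119.47.158
  151.120.0.0/13 (151.120.0.0 - 151.127.255.255) does not contain 151.119.47.158
  151.48.0.0/12 (151.48.0.0 - 151.63.255.255) does not contain 151.119.47.158
Longest matching prefix is /11 -> next hop Router Q.

Router Q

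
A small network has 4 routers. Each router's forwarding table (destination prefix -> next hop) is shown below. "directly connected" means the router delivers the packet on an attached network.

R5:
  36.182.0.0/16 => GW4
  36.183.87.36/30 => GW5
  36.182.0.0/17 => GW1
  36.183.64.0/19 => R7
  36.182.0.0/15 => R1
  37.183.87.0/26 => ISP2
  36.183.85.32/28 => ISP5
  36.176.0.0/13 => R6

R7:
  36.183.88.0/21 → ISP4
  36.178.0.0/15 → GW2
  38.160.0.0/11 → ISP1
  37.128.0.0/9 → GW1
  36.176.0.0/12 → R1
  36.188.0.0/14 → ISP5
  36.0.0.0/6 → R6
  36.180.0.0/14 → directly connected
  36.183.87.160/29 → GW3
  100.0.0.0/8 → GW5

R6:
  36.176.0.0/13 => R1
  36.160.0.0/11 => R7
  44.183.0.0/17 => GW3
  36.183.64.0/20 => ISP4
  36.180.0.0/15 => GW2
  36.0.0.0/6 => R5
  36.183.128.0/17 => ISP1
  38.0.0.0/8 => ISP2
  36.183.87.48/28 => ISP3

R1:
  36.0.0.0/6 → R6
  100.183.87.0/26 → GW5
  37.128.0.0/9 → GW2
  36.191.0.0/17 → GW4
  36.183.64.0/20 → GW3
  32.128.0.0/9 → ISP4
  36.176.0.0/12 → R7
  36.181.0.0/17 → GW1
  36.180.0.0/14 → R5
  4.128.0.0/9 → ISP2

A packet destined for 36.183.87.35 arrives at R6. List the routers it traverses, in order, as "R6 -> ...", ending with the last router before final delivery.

At R6: longest match for 36.183.87.35 is 36.176.0.0/13 -> R1
At R1: longest match for 36.183.87.35 is 36.180.0.0/14 -> R5
At R5: longest match for 36.183.87.35 is 36.183.64.0/19 -> R7
At R7: longest match for 36.183.87.35 is 36.180.0.0/14 -> directly connected

R6 -> R1 -> R5 -> R7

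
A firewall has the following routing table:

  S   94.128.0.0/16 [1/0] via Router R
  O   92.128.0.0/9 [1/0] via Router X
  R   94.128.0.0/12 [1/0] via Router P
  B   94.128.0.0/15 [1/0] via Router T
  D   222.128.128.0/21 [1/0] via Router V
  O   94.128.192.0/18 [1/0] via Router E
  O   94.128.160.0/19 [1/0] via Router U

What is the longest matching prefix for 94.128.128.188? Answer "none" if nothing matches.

Entries matching 94.128.128.188:
  94.128.0.0/12 (94.128.0.0 - 94.143.255.255)
  94.128.0.0/15 (94.128.0.0 - 94.129.255.255)
  94.128.0.0/16 (94.128.0.0 - 94.128.255.255)
Most specific is 94.128.0.0/16.

94.128.0.0/16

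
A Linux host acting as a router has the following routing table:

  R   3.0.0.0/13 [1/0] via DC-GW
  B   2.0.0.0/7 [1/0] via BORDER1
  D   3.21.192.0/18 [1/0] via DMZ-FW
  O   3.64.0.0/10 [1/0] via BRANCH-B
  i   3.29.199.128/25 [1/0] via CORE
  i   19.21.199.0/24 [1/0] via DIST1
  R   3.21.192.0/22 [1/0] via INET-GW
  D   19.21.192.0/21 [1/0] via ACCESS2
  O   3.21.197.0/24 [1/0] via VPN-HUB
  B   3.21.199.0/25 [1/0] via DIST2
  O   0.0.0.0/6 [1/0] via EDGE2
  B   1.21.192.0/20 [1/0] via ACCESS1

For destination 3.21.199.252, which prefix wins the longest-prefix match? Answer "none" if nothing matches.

3.21.192.0/18

Entries matching 3.21.199.252:
  0.0.0.0/6 (0.0.0.0 - 3.255.255.255)
  2.0.0.0/7 (2.0.0.0 - 3.255.255.255)
  3.21.192.0/18 (3.21.192.0 - 3.21.255.255)
Most specific is 3.21.192.0/18.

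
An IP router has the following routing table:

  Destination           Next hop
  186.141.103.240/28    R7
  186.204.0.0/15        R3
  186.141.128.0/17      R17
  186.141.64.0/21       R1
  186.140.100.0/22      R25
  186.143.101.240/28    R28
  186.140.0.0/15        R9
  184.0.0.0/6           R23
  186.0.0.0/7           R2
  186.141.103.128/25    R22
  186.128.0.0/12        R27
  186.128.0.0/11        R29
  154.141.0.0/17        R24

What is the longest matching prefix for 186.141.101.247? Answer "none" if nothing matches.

186.140.0.0/15

Entries matching 186.141.101.247:
  184.0.0.0/6 (184.0.0.0 - 187.255.255.255)
  186.0.0.0/7 (186.0.0.0 - 187.255.255.255)
  186.128.0.0/11 (186.128.0.0 - 186.159.255.255)
  186.128.0.0/12 (186.128.0.0 - 186.143.255.255)
  186.140.0.0/15 (186.140.0.0 - 186.141.255.255)
Most specific is 186.140.0.0/15.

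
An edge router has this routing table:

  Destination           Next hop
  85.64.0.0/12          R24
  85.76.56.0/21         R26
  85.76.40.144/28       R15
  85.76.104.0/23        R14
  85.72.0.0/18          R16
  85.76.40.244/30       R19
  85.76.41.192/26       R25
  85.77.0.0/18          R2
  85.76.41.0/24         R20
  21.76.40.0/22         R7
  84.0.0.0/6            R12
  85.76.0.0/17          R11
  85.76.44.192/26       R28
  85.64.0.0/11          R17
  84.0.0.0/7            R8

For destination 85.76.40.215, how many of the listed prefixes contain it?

Prefixes containing 85.76.40.215:
  84.0.0.0/6 (84.0.0.0 - 87.255.255.255)
  84.0.0.0/7 (84.0.0.0 - 85.255.255.255)
  85.64.0.0/11 (85.64.0.0 - 85.95.255.255)
  85.64.0.0/12 (85.64.0.0 - 85.79.255.255)
  85.76.0.0/17 (85.76.0.0 - 85.76.127.255)
Total matching entries: 5.

5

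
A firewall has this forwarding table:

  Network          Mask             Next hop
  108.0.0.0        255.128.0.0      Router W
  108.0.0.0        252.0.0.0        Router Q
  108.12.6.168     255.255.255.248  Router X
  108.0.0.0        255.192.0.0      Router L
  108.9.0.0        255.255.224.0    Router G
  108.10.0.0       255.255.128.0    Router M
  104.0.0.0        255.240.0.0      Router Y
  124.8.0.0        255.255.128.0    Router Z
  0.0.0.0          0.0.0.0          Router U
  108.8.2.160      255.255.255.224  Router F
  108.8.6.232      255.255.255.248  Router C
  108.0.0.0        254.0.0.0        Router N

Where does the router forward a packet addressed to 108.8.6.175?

Router L

Routes whose prefix contains 108.8.6.175:
  0.0.0.0/0 (default, matches everything) -> Router U
  108.0.0.0/6 (108.0.0.0 - 111.255.255.255) -> Router Q
  108.0.0.0/7 (108.0.0.0 - 109.255.255.255) -> Router N
  108.0.0.0/9 (108.0.0.0 - 108.127.255.255) -> Router W
  108.0.0.0/10 (108.0.0.0 - 108.63.255.255) -> Router L
More-specific entries that do NOT match:
  108.12.6.168/29 (108.12.6.168 - 108.12.6.175) does not contain 108.8.6.175
  108.8.6.232/29 (108.8.6.232 - 108.8.6.239) does not contain 108.8.6.175
  108.8.2.160/27 (108.8.2.160 - 108.8.2.191) does not contain 108.8.6.175
  108.9.0.0/19 (108.9.0.0 - 108.9.31.255) does not contain 108.8.6.175
  108.10.0.0/17 (108.10.0.0 - 108.10.127.255) does not contain 108.8.6.175
  124.8.0.0/17 (124.8.0.0 - 124.8.127.255) does not contain 108.8.6.175
  104.0.0.0/12 (104.0.0.0 - 104.15.255.255) does not contain 108.8.6.175
Longest matching prefix is /10 -> next hop Router L.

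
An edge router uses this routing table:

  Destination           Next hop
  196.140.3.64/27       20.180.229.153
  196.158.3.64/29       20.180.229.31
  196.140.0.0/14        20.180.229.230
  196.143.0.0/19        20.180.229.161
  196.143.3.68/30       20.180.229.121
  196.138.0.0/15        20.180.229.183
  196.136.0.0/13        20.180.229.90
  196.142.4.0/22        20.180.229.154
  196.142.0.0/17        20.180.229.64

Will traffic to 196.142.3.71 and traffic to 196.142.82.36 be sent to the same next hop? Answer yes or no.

yes

196.142.3.71: longest match 196.142.0.0/17 -> 20.180.229.64
196.142.82.36: longest match 196.142.0.0/17 -> 20.180.229.64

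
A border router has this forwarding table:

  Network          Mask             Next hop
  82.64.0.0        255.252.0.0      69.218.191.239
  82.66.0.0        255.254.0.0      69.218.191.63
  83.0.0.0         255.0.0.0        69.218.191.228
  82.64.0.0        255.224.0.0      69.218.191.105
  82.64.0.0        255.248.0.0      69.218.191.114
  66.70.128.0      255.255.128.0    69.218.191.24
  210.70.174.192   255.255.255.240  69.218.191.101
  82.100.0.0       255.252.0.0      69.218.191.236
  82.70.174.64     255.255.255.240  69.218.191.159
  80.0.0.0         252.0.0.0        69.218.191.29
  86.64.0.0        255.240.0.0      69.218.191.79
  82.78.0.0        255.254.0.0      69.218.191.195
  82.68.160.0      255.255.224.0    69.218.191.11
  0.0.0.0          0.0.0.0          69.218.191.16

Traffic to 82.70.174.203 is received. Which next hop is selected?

69.218.191.114

Routes whose prefix contains 82.70.174.203:
  0.0.0.0/0 (default, matches everything) -> 69.218.191.16
  80.0.0.0/6 (80.0.0.0 - 83.255.255.255) -> 69.218.191.29
  82.64.0.0/11 (82.64.0.0 - 82.95.255.255) -> 69.218.191.105
  82.64.0.0/13 (82.64.0.0 - 82.71.255.255) -> 69.218.191.114
More-specific entries that do NOT match:
  210.70.174.192/28 (210.70.174.192 - 210.70.174.207) does not contain 82.70.174.203
  82.70.174.64/28 (82.70.174.64 - 82.70.174.79) does not contain 82.70.174.203
  82.68.160.0/19 (82.68.160.0 - 82.68.191.255) does not contain 82.70.174.203
  66.70.128.0/17 (66.70.128.0 - 66.70.255.255) does not contain 82.70.174.203
  82.66.0.0/15 (82.66.0.0 - 82.67.255.255) does not contain 82.70.174.203
  82.78.0.0/15 (82.78.0.0 - 82.79.255.255) does not contain 82.70.174.203
  82.64.0.0/14 (82.64.0.0 - 82.67.255.255) does not contain 82.70.174.203
  82.100.0.0/14 (82.100.0.0 - 82.103.255.255) does not contain 82.70.174.203
Longest matching prefix is /13 -> next hop 69.218.191.114.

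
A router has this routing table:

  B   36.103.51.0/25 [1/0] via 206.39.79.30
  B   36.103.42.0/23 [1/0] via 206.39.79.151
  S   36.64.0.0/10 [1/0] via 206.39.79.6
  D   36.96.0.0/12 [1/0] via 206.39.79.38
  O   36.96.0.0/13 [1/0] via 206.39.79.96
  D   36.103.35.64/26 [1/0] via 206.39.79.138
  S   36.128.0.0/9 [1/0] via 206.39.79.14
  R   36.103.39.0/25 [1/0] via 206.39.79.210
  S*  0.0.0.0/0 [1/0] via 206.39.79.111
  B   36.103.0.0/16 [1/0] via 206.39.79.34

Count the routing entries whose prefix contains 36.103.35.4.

5

Prefixes containing 36.103.35.4:
  0.0.0.0/0 (default, matches everything)
  36.64.0.0/10 (36.64.0.0 - 36.127.255.255)
  36.96.0.0/12 (36.96.0.0 - 36.111.255.255)
  36.96.0.0/13 (36.96.0.0 - 36.103.255.255)
  36.103.0.0/16 (36.103.0.0 - 36.103.255.255)
Total matching entries: 5.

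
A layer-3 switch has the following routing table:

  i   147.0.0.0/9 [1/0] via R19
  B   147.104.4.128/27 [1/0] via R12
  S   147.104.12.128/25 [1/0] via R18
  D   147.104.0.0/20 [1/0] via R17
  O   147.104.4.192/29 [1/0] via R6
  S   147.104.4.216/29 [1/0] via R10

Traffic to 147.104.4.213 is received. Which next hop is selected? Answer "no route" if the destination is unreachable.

Routes whose prefix contains 147.104.4.213:
  147.0.0.0/9 (147.0.0.0 - 147.127.255.255) -> R19
  147.104.0.0/20 (147.104.0.0 - 147.104.15.255) -> R17
More-specific entries that do NOT match:
  147.104.4.192/29 (147.104.4.192 - 147.104.4.199) does not contain 147.104.4.213
  147.104.4.216/29 (147.104.4.216 - 147.104.4.223) does not contain 147.104.4.213
  147.104.4.128/27 (147.104.4.128 - 147.104.4.159) does not contain 147.104.4.213
  147.104.12.128/25 (147.104.12.128 - 147.104.12.255) does not contain 147.104.4.213
Longest matching prefix is /20 -> next hop R17.

R17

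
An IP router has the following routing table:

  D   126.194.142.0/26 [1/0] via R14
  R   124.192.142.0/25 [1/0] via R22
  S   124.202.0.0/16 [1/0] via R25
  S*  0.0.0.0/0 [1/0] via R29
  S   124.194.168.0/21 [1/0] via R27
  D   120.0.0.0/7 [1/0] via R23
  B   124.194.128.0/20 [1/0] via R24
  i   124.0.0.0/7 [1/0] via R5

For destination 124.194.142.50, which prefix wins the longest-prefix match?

124.194.128.0/20

Entries matching 124.194.142.50:
  0.0.0.0/0 (default, matches everything)
  124.0.0.0/7 (124.0.0.0 - 125.255.255.255)
  124.194.128.0/20 (124.194.128.0 - 124.194.143.255)
Most specific is 124.194.128.0/20.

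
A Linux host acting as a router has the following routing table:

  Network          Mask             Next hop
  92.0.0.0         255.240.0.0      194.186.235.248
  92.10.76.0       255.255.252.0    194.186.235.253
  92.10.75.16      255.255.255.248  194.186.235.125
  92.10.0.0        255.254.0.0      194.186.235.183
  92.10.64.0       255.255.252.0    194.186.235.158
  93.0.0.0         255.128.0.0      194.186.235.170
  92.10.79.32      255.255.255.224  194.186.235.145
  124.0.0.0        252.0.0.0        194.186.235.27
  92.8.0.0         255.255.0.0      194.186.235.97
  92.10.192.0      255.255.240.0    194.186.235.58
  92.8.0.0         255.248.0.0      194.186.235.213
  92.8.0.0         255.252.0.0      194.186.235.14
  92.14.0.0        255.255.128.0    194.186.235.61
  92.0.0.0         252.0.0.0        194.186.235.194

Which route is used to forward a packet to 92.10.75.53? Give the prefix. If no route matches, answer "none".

Entries matching 92.10.75.53:
  92.0.0.0/6 (92.0.0.0 - 95.255.255.255)
  92.0.0.0/12 (92.0.0.0 - 92.15.255.255)
  92.8.0.0/13 (92.8.0.0 - 92.15.255.255)
  92.8.0.0/14 (92.8.0.0 - 92.11.255.255)
  92.10.0.0/15 (92.10.0.0 - 92.11.255.255)
Most specific is 92.10.0.0/15.

92.10.0.0/15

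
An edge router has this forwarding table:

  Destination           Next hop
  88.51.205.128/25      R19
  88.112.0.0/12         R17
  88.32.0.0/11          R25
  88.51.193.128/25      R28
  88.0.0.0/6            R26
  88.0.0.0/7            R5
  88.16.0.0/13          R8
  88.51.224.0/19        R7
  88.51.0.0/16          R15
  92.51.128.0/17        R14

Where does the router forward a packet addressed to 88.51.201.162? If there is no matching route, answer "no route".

Routes whose prefix contains 88.51.201.162:
  88.0.0.0/6 (88.0.0.0 - 91.255.255.255) -> R26
  88.0.0.0/7 (88.0.0.0 - 89.255.255.255) -> R5
  88.32.0.0/11 (88.32.0.0 - 88.63.255.255) -> R25
  88.51.0.0/16 (88.51.0.0 - 88.51.255.255) -> R15
More-specific entries that do NOT match:
  88.51.205.128/25 (88.51.205.128 - 88.51.205.255) does not contain 88.51.201.162
  88.51.193.128/25 (88.51.193.128 - 88.51.193.255) does not contain 88.51.201.162
  88.51.224.0/19 (88.51.224.0 - 88.51.255.255) does not contain 88.51.201.162
  92.51.128.0/17 (92.51.128.0 - 92.51.255.255) does not contain 88.51.201.162
Longest matching prefix is /16 -> next hop R15.

R15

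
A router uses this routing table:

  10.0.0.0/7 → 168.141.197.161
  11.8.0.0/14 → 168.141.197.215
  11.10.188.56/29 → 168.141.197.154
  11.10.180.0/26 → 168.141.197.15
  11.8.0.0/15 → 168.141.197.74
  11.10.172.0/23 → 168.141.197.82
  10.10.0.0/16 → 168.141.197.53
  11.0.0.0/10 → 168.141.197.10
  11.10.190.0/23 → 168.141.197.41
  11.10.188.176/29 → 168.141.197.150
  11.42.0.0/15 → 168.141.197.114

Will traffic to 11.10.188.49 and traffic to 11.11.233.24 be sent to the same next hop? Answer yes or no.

11.10.188.49: longest match 11.8.0.0/14 -> 168.141.197.215
11.11.233.24: longest match 11.8.0.0/14 -> 168.141.197.215

yes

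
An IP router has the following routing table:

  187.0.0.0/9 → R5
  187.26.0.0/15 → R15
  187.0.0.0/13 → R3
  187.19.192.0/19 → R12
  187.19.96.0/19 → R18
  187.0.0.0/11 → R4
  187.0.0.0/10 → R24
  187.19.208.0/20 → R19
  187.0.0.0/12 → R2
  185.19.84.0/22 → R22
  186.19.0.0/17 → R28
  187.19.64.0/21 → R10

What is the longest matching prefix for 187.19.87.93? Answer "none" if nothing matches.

Entries matching 187.19.87.93:
  187.0.0.0/9 (187.0.0.0 - 187.127.255.255)
  187.0.0.0/10 (187.0.0.0 - 187.63.255.255)
  187.0.0.0/11 (187.0.0.0 - 187.31.255.255)
Most specific is 187.0.0.0/11.

187.0.0.0/11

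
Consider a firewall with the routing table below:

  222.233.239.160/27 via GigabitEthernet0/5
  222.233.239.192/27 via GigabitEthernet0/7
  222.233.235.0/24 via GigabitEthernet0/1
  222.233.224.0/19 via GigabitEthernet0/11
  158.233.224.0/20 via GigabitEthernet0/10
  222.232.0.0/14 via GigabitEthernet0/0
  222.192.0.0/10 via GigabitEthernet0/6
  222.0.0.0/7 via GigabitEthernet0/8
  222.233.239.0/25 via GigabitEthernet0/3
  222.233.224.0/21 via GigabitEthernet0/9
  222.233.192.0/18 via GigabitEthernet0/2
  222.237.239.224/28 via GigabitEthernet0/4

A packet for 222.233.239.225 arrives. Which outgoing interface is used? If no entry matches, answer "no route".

GigabitEthernet0/11

Routes whose prefix contains 222.233.239.225:
  222.0.0.0/7 (222.0.0.0 - 223.255.255.255) -> GigabitEthernet0/8
  222.192.0.0/10 (222.192.0.0 - 222.255.255.255) -> GigabitEthernet0/6
  222.232.0.0/14 (222.232.0.0 - 222.235.255.255) -> GigabitEthernet0/0
  222.233.192.0/18 (222.233.192.0 - 222.233.255.255) -> GigabitEthernet0/2
  222.233.224.0/19 (222.233.224.0 - 222.233.255.255) -> GigabitEthernet0/11
More-specific entries that do NOT match:
  222.237.239.224/28 (222.237.239.224 - 222.237.239.239) does not contain 222.233.239.225
  222.233.239.160/27 (222.233.239.160 - 222.233.239.191) does not contain 222.233.239.225
  222.233.239.192/27 (222.233.239.192 - 222.233.239.223) does not contain 222.233.239.225
  222.233.239.0/25 (222.233.239.0 - 222.233.239.127) does not contain 222.233.239.225
  222.233.235.0/24 (222.233.235.0 - 222.233.235.255) does not contain 222.233.239.225
  222.233.224.0/21 (222.233.224.0 - 222.233.231.255) does not contain 222.233.239.225
  158.233.224.0/20 (158.233.224.0 - 158.233.239.255) does not contain 222.233.239.225
Longest matching prefix is /19 -> interface GigabitEthernet0/11.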